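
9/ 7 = 1.29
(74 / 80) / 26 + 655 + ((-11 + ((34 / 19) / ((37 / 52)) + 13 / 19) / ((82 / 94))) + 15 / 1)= 19865128851 / 29975920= 662.70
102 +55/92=102.60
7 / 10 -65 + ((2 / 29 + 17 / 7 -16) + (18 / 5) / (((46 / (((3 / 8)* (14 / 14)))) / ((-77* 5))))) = -16640573 / 186760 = -89.10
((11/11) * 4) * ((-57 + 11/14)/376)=-787/1316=-0.60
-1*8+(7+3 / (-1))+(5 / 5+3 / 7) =-18 / 7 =-2.57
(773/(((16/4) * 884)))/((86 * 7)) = 773/2128672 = 0.00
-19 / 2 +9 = -1 / 2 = -0.50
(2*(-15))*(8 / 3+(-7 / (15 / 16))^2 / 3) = -637.51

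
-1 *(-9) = 9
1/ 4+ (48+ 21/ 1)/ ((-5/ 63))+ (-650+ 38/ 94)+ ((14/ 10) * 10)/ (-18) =-12855169/ 8460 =-1519.52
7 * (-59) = -413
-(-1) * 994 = 994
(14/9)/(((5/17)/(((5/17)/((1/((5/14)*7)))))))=35/9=3.89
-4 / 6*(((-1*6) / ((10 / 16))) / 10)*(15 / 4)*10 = 24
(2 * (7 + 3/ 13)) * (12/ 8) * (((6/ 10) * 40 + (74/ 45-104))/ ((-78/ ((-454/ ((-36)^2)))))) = -18809447/ 2464020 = -7.63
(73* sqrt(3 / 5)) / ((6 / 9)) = 219* sqrt(15) / 10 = 84.82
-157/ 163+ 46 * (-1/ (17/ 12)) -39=-200714/ 2771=-72.43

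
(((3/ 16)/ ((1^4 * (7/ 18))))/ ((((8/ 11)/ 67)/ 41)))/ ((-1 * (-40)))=815859/ 17920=45.53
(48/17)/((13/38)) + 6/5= 10446/1105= 9.45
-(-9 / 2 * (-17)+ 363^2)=-263691 / 2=-131845.50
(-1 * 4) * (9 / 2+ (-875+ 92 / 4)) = 3390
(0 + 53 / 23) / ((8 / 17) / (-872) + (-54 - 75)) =-0.02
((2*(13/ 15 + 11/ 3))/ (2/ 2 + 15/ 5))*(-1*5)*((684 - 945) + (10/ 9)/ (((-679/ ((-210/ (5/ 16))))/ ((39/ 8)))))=843098/ 291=2897.24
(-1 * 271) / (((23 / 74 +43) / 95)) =-381026 / 641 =-594.42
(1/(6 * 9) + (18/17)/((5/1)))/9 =1057/41310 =0.03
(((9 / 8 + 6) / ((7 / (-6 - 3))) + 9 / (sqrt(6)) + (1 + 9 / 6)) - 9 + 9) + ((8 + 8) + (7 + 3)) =3*sqrt(6) / 2 + 1083 / 56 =23.01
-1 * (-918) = 918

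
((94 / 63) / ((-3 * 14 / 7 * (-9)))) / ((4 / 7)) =47 / 972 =0.05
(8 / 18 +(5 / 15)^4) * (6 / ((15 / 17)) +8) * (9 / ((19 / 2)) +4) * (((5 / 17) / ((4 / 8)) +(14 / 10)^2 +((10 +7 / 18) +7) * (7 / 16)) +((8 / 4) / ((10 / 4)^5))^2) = 31244818498442113 / 91979296875000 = 339.69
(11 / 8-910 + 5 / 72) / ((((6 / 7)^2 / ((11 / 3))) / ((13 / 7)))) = -8420.96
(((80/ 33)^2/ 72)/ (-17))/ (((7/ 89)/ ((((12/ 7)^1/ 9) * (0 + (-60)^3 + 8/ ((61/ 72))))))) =416928972800/ 166006071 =2511.53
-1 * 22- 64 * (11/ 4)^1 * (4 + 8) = -2134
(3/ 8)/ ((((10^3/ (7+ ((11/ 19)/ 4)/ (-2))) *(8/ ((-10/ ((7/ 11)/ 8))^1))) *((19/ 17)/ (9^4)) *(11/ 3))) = -1057036149/ 16172800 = -65.36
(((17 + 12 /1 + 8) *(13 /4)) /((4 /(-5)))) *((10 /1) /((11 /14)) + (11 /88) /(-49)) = -131959945 /68992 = -1912.68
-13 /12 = -1.08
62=62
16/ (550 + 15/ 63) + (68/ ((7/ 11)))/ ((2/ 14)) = 8643476/ 11555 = 748.03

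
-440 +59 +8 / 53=-20185 / 53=-380.85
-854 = -854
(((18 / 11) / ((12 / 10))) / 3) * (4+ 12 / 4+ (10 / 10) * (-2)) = 25 / 11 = 2.27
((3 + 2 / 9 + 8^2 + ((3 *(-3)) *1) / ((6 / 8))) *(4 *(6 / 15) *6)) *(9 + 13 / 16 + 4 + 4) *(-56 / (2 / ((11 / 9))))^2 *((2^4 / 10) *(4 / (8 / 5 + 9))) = 28665624064 / 4293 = 6677294.21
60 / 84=5 / 7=0.71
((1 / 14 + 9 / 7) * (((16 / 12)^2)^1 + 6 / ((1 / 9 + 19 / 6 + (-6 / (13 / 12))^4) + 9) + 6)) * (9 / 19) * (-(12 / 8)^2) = -154487963349 / 13721158892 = -11.26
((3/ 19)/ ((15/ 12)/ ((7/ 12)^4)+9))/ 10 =2401/ 3010170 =0.00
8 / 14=4 / 7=0.57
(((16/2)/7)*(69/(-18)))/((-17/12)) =368/119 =3.09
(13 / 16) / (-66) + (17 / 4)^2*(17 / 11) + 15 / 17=516745 / 17952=28.78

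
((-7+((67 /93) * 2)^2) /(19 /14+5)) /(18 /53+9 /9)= -31599554 /54653031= -0.58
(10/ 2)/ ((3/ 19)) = 95/ 3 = 31.67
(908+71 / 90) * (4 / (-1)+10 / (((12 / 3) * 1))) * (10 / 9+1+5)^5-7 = -21955610581841 / 885735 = -24788012.87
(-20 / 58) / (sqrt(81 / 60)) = -0.30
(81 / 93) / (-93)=-9 / 961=-0.01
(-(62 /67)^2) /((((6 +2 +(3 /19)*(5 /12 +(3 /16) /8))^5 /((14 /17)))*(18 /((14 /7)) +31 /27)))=-61810610935159075110912 /30434587582193625396728515625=-0.00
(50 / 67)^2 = 2500 / 4489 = 0.56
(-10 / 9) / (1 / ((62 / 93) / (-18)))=10 / 243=0.04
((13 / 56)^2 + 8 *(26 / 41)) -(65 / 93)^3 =494935624469 / 103421005632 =4.79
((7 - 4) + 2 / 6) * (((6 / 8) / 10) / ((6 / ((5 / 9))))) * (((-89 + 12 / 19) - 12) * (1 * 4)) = -9535 / 1026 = -9.29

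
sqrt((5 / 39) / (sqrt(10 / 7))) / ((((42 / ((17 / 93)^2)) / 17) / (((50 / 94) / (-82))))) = -122825 * 2^(3 / 4) * 35^(1 / 4) * sqrt(39) / 109199713896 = -0.00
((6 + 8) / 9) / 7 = 2 / 9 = 0.22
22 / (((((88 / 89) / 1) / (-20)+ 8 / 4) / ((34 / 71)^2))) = 2829310 / 1093897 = 2.59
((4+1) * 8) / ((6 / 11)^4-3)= -585640 / 42627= -13.74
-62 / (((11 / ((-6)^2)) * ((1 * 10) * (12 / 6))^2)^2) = -2511 / 605000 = -0.00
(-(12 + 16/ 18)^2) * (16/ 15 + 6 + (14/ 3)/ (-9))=-1087.80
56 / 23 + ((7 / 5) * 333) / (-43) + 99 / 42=-418837 / 69230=-6.05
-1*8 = -8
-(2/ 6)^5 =-1/ 243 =-0.00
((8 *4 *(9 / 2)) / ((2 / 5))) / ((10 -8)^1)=180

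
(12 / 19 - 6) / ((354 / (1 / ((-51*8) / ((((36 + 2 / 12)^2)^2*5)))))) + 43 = 12586175717 / 34867584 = 360.97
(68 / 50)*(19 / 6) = 323 / 75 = 4.31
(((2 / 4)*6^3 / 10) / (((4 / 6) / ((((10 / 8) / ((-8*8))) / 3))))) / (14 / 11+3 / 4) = -297 / 5696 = -0.05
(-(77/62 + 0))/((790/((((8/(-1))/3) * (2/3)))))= 308/110205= 0.00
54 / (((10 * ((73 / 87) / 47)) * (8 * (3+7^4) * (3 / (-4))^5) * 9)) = -43616 / 5922855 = -0.01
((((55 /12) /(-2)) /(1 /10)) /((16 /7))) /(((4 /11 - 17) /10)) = 105875 /17568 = 6.03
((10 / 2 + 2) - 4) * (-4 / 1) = -12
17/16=1.06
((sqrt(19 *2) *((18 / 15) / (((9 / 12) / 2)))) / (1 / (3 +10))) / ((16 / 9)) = 117 *sqrt(38) / 5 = 144.25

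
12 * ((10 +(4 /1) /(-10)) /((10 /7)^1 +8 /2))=2016 /95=21.22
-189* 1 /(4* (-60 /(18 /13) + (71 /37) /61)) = 1279719 /1172788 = 1.09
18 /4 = 9 /2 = 4.50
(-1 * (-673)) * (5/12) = 3365/12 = 280.42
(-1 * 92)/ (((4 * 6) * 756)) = -23/ 4536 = -0.01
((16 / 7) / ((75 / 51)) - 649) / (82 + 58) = -113303 / 24500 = -4.62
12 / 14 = 6 / 7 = 0.86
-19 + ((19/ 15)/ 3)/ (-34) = -29089/ 1530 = -19.01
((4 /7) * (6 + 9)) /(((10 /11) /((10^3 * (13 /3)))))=286000 /7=40857.14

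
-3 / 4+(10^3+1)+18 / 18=4005 / 4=1001.25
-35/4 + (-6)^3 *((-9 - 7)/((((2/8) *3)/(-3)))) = -55331/4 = -13832.75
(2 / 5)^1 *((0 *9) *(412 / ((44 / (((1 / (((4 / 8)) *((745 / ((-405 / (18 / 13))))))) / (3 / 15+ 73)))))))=0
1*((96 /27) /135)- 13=-15763 /1215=-12.97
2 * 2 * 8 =32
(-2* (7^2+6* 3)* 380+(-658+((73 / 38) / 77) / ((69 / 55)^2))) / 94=-65319700153 / 119044044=-548.70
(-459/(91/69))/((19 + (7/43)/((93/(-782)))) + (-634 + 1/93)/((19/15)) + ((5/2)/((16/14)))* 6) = 19251154008/25984475881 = 0.74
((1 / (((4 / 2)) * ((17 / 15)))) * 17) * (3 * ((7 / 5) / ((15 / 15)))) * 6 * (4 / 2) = 378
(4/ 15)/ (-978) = -2/ 7335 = -0.00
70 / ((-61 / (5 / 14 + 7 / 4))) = -2.42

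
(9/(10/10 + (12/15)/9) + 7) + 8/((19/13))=19308/931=20.74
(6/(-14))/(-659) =3/4613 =0.00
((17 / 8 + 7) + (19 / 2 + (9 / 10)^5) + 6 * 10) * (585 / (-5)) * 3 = -2780463699 / 100000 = -27804.64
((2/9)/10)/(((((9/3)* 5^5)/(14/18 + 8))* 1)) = 79/3796875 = 0.00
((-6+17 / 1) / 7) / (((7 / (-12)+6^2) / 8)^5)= 0.00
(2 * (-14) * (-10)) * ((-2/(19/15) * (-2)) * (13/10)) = 21840/19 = 1149.47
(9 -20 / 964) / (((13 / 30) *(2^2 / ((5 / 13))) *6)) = 13525 / 40729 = 0.33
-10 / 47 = -0.21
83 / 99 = 0.84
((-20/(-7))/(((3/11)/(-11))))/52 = -605/273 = -2.22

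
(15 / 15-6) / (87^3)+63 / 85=0.74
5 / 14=0.36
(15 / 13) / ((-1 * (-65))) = 3 / 169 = 0.02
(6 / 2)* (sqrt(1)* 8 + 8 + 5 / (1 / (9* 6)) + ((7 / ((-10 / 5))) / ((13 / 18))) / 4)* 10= 222135 / 26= 8543.65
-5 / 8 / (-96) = 5 / 768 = 0.01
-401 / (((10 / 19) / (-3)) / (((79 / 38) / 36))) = 132.00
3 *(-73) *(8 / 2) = -876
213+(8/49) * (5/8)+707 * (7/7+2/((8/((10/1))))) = 2687.60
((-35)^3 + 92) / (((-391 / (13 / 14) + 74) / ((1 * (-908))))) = -111926.09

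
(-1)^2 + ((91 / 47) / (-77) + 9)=5157 / 517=9.97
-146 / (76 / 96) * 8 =-28032 / 19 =-1475.37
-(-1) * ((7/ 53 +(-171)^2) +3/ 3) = 1549833/ 53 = 29242.13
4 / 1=4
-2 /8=-0.25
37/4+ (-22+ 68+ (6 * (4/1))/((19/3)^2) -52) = 5557/1444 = 3.85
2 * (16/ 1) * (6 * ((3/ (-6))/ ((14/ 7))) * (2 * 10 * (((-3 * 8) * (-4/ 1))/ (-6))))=15360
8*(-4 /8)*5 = -20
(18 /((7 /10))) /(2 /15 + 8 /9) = 25.16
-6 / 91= -0.07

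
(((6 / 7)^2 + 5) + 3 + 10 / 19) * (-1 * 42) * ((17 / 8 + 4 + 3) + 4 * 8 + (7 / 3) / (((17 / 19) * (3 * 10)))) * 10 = -51776547 / 323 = -160298.91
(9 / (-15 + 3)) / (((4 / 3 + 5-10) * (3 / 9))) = 0.61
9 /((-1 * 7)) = -9 /7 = -1.29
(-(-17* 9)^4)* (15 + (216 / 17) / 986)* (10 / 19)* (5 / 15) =-795255463890 / 551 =-1443294852.79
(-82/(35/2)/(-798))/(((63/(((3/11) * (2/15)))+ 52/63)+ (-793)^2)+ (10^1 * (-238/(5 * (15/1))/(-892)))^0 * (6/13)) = 6396/686874912325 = 0.00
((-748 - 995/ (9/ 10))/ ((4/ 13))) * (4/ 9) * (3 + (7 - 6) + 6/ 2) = -1518062/ 81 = -18741.51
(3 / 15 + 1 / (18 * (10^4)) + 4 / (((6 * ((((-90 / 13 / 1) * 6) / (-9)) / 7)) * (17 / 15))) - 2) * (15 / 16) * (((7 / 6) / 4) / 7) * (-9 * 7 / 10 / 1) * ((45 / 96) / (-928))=-58337643 / 516947968000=-0.00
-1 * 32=-32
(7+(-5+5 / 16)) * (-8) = -37 / 2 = -18.50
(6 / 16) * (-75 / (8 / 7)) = -1575 / 64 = -24.61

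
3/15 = 1/5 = 0.20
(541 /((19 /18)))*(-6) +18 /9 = -58390 /19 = -3073.16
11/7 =1.57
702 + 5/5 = 703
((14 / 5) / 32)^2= 0.01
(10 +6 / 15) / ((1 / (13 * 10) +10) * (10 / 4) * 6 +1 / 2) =0.07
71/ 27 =2.63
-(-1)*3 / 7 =3 / 7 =0.43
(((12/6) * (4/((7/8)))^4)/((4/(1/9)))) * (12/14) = 1048576/50421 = 20.80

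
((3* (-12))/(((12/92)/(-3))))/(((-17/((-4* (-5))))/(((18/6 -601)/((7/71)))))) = 5908441.01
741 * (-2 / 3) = -494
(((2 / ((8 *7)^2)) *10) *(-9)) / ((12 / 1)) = -15 / 3136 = -0.00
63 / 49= 9 / 7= 1.29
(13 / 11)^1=13 / 11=1.18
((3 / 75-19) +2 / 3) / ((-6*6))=343 / 675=0.51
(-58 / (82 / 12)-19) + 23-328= -13632 / 41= -332.49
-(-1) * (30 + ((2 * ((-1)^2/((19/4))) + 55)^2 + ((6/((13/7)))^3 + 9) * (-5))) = 2290427778/793117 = 2887.88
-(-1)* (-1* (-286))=286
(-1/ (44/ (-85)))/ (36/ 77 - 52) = -595/ 15872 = -0.04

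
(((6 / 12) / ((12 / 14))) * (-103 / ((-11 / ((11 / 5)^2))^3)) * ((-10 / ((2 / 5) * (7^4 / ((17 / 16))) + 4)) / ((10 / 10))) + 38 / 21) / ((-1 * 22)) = -3551471531 / 44566830000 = -0.08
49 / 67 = 0.73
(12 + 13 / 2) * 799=29563 / 2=14781.50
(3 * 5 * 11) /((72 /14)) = 385 /12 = 32.08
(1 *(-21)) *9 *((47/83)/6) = -2961/166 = -17.84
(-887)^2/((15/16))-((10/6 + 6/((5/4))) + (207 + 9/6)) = 8390053/10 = 839005.30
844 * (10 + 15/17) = 156140/17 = 9184.71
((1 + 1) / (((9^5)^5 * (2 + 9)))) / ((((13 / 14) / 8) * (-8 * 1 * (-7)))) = 4 / 102659412239934920194145607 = 0.00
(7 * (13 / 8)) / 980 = 0.01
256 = 256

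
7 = 7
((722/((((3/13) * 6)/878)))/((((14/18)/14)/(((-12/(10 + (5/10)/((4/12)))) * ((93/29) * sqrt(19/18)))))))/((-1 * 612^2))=63867037 * sqrt(38)/5204601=75.65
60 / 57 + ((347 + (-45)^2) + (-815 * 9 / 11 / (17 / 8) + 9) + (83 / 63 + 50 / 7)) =464850068 / 223839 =2076.72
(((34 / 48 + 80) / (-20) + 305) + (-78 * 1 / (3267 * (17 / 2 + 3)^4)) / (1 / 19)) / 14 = 21.50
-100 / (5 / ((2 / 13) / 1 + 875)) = -17503.08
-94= -94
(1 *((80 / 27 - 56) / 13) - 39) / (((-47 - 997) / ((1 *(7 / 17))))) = 0.02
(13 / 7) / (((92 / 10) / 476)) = 2210 / 23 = 96.09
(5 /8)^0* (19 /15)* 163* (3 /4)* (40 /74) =3097 /37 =83.70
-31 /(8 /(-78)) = 1209 /4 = 302.25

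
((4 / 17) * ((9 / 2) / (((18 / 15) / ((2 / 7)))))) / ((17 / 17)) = 30 / 119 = 0.25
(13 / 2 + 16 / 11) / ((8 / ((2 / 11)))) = 175 / 968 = 0.18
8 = 8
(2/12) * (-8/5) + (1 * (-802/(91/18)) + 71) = -119989/1365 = -87.90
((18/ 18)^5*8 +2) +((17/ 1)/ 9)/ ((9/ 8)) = 946/ 81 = 11.68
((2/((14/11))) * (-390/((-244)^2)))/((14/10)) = -10725/1458632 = -0.01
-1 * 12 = -12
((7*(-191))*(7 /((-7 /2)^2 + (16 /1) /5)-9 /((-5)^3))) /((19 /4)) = -108462788 /733875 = -147.79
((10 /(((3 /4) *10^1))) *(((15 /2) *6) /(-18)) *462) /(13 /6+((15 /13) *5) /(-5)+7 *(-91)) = 120120 /49607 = 2.42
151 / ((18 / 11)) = 1661 / 18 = 92.28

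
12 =12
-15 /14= -1.07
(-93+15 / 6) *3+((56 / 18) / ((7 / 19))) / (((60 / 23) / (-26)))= -96029 / 270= -355.66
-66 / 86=-0.77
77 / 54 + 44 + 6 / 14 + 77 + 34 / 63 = 46643 / 378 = 123.39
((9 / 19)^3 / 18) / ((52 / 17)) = 0.00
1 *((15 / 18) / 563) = 5 / 3378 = 0.00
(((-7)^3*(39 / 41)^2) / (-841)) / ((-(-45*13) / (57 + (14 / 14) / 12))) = 0.04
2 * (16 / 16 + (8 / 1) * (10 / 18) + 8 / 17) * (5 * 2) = 18100 / 153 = 118.30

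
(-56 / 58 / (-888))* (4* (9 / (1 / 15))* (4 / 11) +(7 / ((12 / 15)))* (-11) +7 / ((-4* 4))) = 122801 / 1133088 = 0.11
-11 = -11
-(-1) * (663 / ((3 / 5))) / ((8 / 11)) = 12155 / 8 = 1519.38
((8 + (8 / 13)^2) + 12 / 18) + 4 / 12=1585 / 169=9.38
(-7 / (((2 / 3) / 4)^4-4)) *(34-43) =-81648 / 5183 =-15.75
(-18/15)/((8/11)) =-33/20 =-1.65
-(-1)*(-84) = -84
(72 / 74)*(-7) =-252 / 37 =-6.81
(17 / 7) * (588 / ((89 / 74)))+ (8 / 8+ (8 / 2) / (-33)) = 3489757 / 2937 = 1188.20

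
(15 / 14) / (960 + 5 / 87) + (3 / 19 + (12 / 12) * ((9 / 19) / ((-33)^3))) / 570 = 281760569 / 202270374306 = 0.00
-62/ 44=-31/ 22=-1.41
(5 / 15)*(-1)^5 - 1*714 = -2143 / 3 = -714.33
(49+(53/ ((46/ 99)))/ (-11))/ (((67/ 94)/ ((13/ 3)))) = 1085747/ 4623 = 234.86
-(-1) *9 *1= 9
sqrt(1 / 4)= 1 / 2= 0.50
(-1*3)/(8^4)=-3/4096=-0.00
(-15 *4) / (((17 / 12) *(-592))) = 45 / 629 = 0.07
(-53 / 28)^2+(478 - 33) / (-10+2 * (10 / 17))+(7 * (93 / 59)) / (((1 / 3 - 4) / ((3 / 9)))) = -47.85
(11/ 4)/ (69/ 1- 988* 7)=-11/ 27388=-0.00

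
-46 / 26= -1.77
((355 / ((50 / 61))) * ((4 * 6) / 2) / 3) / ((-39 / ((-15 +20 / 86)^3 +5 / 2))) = 443232993833 / 3100773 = 142942.74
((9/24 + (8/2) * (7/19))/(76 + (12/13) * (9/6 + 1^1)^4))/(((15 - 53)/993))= -3627429/8414188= -0.43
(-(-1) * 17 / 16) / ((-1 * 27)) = -17 / 432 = -0.04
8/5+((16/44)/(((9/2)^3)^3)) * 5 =34093054232/21308126895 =1.60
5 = 5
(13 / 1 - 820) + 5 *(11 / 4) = -3173 / 4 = -793.25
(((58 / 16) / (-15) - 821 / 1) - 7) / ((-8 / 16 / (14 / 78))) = 695723 / 2340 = 297.32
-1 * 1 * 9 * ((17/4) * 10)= -765/2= -382.50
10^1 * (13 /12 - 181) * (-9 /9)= 10795 /6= 1799.17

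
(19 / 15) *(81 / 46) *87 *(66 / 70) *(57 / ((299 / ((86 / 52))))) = 3609889173 / 62580700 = 57.68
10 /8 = 5 /4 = 1.25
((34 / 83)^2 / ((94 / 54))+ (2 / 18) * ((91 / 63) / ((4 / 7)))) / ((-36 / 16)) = -39576941 / 236037807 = -0.17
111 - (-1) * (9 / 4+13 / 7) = 3223 / 28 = 115.11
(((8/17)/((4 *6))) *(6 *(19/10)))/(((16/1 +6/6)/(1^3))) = 19/1445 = 0.01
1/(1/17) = 17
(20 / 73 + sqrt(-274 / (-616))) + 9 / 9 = sqrt(10549) / 154 + 93 / 73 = 1.94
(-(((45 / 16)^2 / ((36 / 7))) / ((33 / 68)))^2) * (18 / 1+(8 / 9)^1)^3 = -5435390078125 / 80289792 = -67697.15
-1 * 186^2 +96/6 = -34580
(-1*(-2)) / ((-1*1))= -2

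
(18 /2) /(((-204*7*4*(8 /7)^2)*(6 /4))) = -7 /8704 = -0.00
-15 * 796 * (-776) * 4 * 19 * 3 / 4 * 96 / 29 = 1748292678.62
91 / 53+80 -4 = 4119 / 53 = 77.72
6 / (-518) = -3 / 259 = -0.01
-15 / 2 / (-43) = 15 / 86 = 0.17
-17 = -17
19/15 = 1.27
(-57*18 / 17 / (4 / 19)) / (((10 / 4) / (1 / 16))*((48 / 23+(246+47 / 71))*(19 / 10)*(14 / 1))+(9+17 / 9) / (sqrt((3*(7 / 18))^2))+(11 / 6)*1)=-47750553 / 44086693283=-0.00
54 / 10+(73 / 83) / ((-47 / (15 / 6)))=208829 / 39010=5.35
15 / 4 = 3.75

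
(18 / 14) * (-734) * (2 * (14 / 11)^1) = -26424 / 11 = -2402.18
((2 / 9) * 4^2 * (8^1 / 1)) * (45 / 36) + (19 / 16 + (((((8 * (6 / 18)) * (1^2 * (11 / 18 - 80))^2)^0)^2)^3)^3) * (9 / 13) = 69395 / 1872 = 37.07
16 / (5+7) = 4 / 3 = 1.33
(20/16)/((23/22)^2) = 605/529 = 1.14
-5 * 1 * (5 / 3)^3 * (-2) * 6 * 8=20000 / 9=2222.22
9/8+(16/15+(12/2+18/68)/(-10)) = 3193/2040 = 1.57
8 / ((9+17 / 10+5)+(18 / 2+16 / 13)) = 1040 / 3371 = 0.31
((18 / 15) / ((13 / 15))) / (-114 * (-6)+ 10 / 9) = 81 / 40079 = 0.00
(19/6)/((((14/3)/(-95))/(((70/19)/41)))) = -475/82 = -5.79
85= 85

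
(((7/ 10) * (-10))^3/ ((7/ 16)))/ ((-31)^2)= -784/ 961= -0.82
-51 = -51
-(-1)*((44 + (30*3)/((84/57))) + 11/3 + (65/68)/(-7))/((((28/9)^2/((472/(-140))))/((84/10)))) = -741141657/2332400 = -317.76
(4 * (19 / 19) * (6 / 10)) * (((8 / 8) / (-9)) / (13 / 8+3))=-32 / 555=-0.06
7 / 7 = 1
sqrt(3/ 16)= 0.43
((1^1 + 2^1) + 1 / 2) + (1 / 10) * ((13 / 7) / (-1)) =116 / 35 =3.31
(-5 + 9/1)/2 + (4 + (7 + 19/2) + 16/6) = 151/6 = 25.17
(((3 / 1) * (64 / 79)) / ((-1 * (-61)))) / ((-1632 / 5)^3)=-125 / 109097842176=-0.00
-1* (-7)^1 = 7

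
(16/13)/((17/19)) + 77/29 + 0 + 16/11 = 386707/70499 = 5.49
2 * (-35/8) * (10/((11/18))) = -1575/11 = -143.18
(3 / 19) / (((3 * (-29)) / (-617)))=617 / 551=1.12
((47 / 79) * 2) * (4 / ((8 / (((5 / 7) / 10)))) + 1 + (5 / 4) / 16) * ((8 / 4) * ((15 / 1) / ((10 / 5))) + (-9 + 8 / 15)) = 164171 / 18960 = 8.66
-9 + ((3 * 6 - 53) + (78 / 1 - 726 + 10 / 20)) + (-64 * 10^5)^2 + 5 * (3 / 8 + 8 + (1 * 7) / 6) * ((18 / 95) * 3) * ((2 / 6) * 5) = 3112959999950881 / 76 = 40959999999353.70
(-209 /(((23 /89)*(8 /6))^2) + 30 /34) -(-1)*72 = -242802921 /143888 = -1687.44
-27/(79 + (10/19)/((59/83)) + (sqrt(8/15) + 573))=-166102723305/4015623113066 + 33929307 * sqrt(30)/4015623113066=-0.04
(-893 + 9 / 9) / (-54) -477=-12433 / 27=-460.48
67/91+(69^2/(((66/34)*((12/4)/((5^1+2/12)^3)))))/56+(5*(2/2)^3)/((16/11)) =3490055495/1729728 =2017.69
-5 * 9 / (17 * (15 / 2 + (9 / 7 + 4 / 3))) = -378 / 1445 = -0.26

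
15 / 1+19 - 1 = 33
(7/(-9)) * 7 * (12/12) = -49/9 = -5.44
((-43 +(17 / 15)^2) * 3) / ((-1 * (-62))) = -4693 / 2325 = -2.02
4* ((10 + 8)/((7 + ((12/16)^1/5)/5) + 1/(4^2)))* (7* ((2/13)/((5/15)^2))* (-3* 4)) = -43545600/36881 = -1180.71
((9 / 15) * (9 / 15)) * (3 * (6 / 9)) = 18 / 25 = 0.72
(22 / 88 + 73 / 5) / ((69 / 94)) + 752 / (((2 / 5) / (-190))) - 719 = -82316717 / 230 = -357898.77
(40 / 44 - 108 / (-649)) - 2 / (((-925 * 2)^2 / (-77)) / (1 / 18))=21500194973 / 19990822500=1.08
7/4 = 1.75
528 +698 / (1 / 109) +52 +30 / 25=383316 / 5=76663.20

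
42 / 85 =0.49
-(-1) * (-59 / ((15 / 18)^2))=-2124 / 25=-84.96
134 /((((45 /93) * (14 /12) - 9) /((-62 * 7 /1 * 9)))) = 32451048 /523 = 62047.89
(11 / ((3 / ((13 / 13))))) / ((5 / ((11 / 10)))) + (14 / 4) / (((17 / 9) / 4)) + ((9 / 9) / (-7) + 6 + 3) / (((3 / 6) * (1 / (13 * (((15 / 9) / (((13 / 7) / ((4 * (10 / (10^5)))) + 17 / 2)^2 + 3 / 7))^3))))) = 115055655690656922212611157355637 / 13999709978106367878913972724550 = 8.22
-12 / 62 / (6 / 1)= -1 / 31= -0.03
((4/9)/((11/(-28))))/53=-112/5247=-0.02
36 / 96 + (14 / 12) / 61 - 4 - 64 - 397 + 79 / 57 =-4294975 / 9272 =-463.22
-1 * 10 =-10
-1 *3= -3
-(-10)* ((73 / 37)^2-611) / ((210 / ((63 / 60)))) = -83113 / 2738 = -30.36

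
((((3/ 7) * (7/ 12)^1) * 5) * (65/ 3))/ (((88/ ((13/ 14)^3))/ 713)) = 509099825/ 2897664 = 175.69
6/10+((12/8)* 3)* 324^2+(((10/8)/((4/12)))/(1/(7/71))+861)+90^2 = 683522637/1420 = 481353.97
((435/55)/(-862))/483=-29/1526602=-0.00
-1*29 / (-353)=29 / 353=0.08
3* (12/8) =9/2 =4.50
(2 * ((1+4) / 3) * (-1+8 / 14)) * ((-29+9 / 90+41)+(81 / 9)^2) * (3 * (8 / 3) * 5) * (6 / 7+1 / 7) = -5320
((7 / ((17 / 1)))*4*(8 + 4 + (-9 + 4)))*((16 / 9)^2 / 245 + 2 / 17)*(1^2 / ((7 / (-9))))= -176168 / 91035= -1.94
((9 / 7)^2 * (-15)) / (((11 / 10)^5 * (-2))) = 60750000 / 7891499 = 7.70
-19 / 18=-1.06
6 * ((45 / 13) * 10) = 2700 / 13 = 207.69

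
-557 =-557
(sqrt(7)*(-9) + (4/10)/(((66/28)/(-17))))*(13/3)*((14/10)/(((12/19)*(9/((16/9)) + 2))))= -6916*sqrt(7)/565 - 3292016/839025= -36.31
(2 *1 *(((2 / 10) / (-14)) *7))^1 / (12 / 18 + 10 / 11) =-33 / 260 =-0.13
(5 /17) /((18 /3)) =5 /102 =0.05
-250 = -250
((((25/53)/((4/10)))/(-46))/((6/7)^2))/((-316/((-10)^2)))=153125/13867344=0.01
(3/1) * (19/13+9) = 408/13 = 31.38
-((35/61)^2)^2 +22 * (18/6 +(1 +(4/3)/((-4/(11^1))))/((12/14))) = -318114127/124612569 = -2.55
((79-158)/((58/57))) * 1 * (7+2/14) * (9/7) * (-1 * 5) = 5065875/1421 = 3565.01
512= 512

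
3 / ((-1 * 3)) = -1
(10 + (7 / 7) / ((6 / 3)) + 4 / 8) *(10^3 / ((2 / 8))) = 44000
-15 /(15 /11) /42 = -0.26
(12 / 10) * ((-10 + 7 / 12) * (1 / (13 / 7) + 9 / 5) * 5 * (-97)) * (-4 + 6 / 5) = -11662504 / 325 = -35884.63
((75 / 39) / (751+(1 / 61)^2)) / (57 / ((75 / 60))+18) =465125 / 11552347248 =0.00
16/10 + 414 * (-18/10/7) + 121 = 113/7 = 16.14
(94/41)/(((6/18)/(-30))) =-8460/41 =-206.34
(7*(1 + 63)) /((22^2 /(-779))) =-87248 /121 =-721.06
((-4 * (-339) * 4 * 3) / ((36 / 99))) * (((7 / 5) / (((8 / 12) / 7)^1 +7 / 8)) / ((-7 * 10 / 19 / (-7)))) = 499924656 / 4075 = 122680.90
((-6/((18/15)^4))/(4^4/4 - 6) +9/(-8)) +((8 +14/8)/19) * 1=-157513/238032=-0.66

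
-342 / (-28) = 171 / 14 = 12.21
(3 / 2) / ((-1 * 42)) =-0.04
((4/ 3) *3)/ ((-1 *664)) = -1/ 166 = -0.01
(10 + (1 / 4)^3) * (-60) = -9615 / 16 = -600.94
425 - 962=-537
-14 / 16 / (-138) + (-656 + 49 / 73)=-52813745 / 80592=-655.32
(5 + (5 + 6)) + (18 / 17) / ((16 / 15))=2311 / 136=16.99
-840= -840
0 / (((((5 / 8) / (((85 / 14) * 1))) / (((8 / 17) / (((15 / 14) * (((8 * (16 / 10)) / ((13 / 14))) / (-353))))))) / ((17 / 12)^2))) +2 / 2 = 1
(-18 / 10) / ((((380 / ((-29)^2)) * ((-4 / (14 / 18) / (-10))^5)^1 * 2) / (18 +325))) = -606024705125 / 31912704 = -18990.08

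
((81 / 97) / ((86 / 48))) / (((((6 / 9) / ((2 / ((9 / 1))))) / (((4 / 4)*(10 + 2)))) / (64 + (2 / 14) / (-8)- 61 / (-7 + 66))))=202157532 / 1722623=117.35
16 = 16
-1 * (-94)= 94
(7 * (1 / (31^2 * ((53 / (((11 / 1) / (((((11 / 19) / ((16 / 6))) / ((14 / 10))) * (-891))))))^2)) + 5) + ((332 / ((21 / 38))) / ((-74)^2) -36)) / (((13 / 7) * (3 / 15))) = -4113835524993509849 / 1716286747955107185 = -2.40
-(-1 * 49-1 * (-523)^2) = 273578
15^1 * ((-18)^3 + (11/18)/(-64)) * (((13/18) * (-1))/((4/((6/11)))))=436700875/50688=8615.47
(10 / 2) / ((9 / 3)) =5 / 3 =1.67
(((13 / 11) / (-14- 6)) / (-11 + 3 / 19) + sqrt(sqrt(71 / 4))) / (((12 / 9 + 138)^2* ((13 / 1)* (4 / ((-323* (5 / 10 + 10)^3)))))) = -1416933* sqrt(2)* 71^(1 / 4) / 7651072- 1416933 / 701916160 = -0.76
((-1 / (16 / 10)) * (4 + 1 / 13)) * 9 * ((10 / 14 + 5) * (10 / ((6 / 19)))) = -4149.73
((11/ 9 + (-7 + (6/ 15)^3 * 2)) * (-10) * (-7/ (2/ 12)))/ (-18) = 88984/ 675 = 131.83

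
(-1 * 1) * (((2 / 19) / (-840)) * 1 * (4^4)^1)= 64 / 1995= 0.03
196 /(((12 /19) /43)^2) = 32706961 /36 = 908526.69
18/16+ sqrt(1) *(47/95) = 1231/760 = 1.62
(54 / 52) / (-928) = -27 / 24128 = -0.00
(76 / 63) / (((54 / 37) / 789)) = 369778 / 567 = 652.17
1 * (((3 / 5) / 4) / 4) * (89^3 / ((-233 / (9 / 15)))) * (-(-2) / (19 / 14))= -44413047 / 442700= -100.32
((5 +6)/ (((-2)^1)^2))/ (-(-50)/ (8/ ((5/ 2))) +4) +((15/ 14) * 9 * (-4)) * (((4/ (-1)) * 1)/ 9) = 18994/ 1099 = 17.28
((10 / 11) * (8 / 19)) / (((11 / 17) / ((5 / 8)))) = 850 / 2299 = 0.37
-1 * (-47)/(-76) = -47/76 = -0.62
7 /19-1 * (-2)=45 /19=2.37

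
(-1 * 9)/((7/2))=-18/7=-2.57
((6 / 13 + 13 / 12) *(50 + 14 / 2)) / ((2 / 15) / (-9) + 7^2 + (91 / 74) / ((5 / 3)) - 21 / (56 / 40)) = 1203795 / 474682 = 2.54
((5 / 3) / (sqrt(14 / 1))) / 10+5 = sqrt(14) / 84+5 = 5.04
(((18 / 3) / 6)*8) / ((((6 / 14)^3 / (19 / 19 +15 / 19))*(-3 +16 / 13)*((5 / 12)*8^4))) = -75803 / 1258560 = -0.06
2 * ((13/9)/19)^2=338/29241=0.01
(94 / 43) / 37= 0.06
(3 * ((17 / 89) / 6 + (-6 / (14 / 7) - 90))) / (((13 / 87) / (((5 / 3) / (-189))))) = 7198525 / 437346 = 16.46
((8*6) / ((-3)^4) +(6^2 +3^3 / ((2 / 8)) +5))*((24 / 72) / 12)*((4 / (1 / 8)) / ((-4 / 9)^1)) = -8078 / 27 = -299.19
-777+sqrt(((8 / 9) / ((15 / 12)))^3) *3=-777+128 *sqrt(10) / 225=-775.20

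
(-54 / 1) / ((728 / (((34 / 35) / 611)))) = -459 / 3892070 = -0.00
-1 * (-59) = 59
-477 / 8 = -59.62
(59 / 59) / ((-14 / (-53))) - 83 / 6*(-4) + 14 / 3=893 / 14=63.79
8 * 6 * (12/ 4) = 144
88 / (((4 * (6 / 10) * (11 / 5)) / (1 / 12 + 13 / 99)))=2125 / 594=3.58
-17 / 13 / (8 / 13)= -17 / 8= -2.12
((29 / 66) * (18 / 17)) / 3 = 29 / 187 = 0.16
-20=-20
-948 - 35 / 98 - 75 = -14327 / 14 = -1023.36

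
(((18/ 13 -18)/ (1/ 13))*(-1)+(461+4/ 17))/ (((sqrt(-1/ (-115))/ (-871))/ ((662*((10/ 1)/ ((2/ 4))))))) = -132768376520*sqrt(115)/ 17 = -83751895241.31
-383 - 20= -403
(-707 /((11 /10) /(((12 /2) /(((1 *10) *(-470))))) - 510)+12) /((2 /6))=154503 /4115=37.55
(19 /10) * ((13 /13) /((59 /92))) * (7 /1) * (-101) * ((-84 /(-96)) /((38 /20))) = -113827 /118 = -964.64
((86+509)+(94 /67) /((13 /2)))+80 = 588113 /871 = 675.22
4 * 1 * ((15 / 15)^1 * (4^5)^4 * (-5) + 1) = -21990232555516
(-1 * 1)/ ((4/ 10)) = -5/ 2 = -2.50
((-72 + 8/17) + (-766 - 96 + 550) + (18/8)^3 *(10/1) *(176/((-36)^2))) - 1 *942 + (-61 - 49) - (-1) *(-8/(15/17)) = -11661679/8160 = -1429.13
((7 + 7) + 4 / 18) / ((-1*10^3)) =-16 / 1125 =-0.01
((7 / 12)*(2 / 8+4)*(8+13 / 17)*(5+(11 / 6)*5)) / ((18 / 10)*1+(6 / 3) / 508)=56295925 / 329904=170.64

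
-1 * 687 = -687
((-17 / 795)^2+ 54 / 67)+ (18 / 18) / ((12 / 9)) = 263631877 / 169382700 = 1.56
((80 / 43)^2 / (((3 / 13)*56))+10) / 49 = 398690 / 1902621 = 0.21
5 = 5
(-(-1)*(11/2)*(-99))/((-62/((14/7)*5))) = 5445/62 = 87.82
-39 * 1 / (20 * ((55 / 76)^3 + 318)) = -4280016 / 698803715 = -0.01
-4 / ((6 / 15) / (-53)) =530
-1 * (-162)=162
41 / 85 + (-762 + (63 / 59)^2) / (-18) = 42.75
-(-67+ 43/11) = 694/11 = 63.09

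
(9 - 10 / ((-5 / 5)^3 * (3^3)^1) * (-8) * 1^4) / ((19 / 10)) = 1630 / 513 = 3.18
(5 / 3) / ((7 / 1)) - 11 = -226 / 21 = -10.76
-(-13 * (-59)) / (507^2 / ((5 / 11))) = -295 / 217503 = -0.00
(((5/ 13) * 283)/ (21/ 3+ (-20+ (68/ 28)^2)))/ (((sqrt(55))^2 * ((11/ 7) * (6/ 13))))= -0.38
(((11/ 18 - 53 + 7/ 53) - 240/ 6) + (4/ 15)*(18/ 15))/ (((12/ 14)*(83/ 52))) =-199535063/ 2969325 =-67.20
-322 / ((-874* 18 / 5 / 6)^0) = -322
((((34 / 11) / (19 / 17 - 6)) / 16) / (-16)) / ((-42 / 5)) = -1445 / 4908288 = -0.00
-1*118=-118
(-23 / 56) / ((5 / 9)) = -207 / 280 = -0.74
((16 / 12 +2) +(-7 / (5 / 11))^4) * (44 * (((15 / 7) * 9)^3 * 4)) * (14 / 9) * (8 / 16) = 13531629217392 / 245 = 55231139662.82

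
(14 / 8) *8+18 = 32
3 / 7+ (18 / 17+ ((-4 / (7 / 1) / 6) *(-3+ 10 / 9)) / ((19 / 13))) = 14045 / 8721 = 1.61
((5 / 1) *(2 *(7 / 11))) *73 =5110 / 11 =464.55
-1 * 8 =-8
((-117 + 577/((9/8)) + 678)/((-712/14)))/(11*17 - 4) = -67655/586332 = -0.12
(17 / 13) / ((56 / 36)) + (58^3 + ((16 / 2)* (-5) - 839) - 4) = 35349831 / 182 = 194229.84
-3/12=-1/4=-0.25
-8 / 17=-0.47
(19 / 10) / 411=19 / 4110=0.00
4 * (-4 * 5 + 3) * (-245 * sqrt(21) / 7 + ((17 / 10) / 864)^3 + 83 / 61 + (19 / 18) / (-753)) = -228188791063366031 / 2468793655296000 + 2380 * sqrt(21) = 10814.10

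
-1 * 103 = -103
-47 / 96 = -0.49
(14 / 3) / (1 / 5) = 70 / 3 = 23.33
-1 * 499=-499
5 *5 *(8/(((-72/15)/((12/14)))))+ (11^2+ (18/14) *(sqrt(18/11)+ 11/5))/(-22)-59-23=-4317/35-27 *sqrt(22)/1694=-123.42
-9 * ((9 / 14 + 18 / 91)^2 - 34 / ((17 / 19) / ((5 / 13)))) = 4146399 / 33124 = 125.18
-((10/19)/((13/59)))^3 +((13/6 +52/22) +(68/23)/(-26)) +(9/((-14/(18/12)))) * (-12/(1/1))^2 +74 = -11860434739427/160125563598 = -74.07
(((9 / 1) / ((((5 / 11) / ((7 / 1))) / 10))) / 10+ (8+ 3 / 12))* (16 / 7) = 11748 / 35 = 335.66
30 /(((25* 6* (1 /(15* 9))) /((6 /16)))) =81 /8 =10.12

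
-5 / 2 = -2.50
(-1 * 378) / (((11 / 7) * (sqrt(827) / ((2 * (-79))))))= 418068 * sqrt(827) / 9097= 1321.60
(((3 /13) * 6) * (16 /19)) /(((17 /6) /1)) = 1728 /4199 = 0.41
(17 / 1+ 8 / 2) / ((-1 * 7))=-3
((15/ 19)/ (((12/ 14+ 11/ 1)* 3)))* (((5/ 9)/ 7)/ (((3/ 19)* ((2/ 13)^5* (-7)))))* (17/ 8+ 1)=-232058125/ 4015872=-57.79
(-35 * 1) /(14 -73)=35 /59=0.59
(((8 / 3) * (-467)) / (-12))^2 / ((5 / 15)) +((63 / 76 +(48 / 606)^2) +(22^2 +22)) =686925974197 / 20932452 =32816.32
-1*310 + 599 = 289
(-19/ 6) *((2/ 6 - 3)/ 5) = 76/ 45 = 1.69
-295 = -295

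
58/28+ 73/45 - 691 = -433003/630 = -687.31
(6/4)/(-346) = -3/692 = -0.00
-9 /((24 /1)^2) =-1 /64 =-0.02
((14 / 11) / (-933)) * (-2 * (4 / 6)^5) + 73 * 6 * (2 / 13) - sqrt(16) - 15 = 1568680409 / 32420817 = 48.38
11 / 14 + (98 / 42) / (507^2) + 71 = 775002833 / 10796058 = 71.79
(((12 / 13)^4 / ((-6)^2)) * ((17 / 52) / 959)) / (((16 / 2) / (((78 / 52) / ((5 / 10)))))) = 918 / 356069987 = 0.00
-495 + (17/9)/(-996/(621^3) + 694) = -27423054365139/55400414446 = -495.00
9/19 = 0.47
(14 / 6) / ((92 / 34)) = 119 / 138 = 0.86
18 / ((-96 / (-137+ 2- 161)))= 111 / 2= 55.50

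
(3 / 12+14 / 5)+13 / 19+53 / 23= 52777 / 8740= 6.04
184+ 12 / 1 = 196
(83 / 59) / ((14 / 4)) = 166 / 413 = 0.40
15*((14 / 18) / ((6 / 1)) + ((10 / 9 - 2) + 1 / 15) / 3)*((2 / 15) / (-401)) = 13 / 18045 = 0.00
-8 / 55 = -0.15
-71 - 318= -389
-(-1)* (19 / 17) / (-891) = -19 / 15147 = -0.00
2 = 2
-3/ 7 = -0.43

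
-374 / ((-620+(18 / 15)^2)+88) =4675 / 6632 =0.70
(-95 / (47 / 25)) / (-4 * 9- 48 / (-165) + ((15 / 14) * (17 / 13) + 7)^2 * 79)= -0.01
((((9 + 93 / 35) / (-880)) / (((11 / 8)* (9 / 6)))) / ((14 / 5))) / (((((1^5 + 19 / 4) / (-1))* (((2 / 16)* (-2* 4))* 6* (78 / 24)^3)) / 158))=-1375232 / 4493974485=-0.00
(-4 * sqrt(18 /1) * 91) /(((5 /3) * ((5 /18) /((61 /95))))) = -3597048 * sqrt(2) /2375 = -2141.89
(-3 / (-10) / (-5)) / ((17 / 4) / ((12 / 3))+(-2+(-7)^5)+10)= 0.00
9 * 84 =756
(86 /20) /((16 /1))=43 /160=0.27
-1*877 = -877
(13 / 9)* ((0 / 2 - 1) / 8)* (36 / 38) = -13 / 76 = -0.17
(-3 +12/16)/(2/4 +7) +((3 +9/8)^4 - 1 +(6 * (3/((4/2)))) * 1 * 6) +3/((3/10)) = 7213701/20480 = 352.23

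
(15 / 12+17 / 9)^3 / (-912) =-1442897 / 42550272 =-0.03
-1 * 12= -12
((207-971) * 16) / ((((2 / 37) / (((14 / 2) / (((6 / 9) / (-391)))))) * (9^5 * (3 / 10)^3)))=309478064000 / 531441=582337.58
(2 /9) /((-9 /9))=-2 /9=-0.22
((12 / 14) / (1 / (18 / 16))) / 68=27 / 1904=0.01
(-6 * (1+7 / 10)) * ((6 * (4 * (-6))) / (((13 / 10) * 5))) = 14688 / 65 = 225.97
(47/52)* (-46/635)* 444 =-239982/8255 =-29.07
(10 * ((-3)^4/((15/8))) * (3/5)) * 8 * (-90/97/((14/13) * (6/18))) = -3639168/679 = -5359.60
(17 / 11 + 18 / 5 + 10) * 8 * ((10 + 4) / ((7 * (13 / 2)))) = 26656 / 715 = 37.28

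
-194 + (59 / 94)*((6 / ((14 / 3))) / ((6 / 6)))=-127121 / 658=-193.19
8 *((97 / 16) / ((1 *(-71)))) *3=-291 / 142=-2.05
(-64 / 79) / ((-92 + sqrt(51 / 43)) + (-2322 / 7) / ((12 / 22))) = 196 * sqrt(2193) / 5099691661 + 5900804 / 5099691661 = 0.00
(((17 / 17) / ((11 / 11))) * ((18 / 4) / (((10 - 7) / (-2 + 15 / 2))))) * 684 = 5643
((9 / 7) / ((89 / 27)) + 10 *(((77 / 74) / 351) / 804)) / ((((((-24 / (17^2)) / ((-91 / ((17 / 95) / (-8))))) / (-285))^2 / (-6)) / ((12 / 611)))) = -8960363212557.94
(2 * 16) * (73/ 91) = 2336/ 91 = 25.67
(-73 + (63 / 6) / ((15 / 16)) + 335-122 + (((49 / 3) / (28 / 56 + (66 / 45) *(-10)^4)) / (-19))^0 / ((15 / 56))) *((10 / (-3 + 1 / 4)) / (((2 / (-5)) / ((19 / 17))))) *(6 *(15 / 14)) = 1892400 / 187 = 10119.79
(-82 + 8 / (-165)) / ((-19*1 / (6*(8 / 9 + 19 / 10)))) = 3398038 / 47025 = 72.26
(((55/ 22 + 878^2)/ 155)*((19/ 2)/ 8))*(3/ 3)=29293687/ 4960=5905.99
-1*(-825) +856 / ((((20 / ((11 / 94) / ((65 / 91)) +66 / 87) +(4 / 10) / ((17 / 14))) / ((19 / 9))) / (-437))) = -206139475465 / 5880761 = -35053.20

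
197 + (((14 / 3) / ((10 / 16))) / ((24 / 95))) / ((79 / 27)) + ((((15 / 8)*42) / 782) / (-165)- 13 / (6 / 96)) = -0.90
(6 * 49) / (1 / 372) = 109368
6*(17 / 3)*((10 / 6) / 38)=1.49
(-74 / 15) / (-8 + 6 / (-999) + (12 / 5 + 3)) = 8214 / 4339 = 1.89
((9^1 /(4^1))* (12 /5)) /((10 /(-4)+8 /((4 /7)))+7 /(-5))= 54 /101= 0.53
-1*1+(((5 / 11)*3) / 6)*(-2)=-16 / 11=-1.45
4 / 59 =0.07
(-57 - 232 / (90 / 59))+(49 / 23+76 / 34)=-3602104 / 17595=-204.72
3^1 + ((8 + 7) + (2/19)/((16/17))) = 2753/152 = 18.11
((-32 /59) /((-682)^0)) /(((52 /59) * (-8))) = 1 /13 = 0.08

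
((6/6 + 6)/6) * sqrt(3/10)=7 * sqrt(30)/60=0.64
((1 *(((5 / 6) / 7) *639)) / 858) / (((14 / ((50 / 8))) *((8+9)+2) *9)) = 8875 / 38342304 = 0.00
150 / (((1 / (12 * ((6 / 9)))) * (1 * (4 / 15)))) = 4500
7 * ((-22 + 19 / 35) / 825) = -0.18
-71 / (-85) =0.84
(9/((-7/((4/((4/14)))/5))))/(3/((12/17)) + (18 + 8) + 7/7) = -72/625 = -0.12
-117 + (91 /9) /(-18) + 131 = 2177 /162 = 13.44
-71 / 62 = -1.15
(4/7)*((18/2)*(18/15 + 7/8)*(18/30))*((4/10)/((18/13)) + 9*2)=204927/1750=117.10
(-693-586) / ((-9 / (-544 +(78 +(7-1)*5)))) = -557644 / 9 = -61960.44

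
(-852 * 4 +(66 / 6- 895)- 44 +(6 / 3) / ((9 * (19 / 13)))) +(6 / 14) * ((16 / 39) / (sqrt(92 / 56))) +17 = -738523 / 171 +16 * sqrt(322) / 2093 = -4318.71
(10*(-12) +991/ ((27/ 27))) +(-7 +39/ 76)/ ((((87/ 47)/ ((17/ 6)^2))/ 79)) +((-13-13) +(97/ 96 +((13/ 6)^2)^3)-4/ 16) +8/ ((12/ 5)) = -1269.91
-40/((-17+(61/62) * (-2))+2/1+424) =-620/6309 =-0.10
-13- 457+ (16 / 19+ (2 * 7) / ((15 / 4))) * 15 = -7626 / 19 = -401.37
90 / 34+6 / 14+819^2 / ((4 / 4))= 79820925 / 119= 670764.08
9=9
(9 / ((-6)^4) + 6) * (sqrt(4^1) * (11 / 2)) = 9515 / 144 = 66.08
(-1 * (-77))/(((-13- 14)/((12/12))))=-77/27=-2.85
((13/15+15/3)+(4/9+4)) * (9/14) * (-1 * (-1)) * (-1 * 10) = -464/7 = -66.29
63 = 63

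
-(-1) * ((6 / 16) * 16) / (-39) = -2 / 13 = -0.15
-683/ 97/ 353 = -683/ 34241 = -0.02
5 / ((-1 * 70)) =-1 / 14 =-0.07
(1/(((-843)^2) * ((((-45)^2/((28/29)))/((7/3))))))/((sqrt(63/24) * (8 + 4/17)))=34 * sqrt(42)/1877978813625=0.00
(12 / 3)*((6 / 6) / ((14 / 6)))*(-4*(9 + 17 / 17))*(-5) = 2400 / 7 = 342.86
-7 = -7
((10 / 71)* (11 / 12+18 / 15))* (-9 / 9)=-127 / 426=-0.30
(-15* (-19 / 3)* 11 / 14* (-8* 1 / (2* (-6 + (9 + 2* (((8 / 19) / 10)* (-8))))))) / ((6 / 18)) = -595650 / 1547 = -385.04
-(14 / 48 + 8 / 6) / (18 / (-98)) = 637 / 72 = 8.85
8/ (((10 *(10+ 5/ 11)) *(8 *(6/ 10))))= 11/ 690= 0.02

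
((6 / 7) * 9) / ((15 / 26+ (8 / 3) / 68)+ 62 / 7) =0.81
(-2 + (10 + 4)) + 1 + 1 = 14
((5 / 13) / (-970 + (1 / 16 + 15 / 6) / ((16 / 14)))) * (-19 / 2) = 6080 / 1610349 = 0.00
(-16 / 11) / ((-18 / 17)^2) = -1156 / 891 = -1.30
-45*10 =-450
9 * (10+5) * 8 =1080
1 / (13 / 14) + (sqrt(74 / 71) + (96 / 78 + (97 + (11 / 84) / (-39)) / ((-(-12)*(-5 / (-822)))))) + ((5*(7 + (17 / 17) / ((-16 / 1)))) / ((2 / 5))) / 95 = sqrt(5254) / 71 + 3316545857 / 2489760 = 1333.10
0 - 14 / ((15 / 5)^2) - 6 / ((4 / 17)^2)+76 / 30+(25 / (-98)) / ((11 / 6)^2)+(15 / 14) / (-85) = -3900171139 / 36285480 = -107.49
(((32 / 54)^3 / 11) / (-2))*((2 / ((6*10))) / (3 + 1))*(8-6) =-512 / 3247695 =-0.00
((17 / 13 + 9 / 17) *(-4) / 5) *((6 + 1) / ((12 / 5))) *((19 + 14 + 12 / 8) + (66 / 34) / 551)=-147.90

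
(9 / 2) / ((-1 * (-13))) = 9 / 26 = 0.35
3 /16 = 0.19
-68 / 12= -17 / 3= -5.67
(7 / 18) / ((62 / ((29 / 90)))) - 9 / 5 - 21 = -2289829 / 100440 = -22.80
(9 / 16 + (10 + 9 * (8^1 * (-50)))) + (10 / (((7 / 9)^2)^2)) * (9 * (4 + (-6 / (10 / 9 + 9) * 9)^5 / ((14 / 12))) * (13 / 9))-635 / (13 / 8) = -1325525.68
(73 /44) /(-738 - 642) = -73 /60720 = -0.00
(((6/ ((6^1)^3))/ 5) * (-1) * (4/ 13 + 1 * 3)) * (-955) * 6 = 8213/ 78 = 105.29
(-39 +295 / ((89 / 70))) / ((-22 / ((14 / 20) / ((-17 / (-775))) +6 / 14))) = -132226763 / 466004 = -283.75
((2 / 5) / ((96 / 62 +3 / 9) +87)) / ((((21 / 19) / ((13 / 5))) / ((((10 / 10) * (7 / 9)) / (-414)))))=-7657 / 384988950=-0.00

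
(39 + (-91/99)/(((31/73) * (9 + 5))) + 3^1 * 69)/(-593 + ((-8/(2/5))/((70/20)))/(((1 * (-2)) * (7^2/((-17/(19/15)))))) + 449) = -9834146483/5791497624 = -1.70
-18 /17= -1.06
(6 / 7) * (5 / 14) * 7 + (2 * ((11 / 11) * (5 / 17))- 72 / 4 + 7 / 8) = -13703 / 952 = -14.39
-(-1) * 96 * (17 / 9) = 544 / 3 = 181.33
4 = 4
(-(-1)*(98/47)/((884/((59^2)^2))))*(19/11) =11281263091/228514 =49367.93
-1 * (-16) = 16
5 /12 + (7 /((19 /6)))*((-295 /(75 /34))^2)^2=906800481374951 /1282500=707056905.56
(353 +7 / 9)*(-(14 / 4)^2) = -39004 / 9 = -4333.78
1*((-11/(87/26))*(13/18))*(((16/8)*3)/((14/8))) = -14872/1827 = -8.14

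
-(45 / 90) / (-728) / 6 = 0.00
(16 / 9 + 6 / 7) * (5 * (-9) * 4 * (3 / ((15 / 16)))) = -10624 / 7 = -1517.71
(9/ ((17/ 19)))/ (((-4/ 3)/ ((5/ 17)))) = -2565/ 1156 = -2.22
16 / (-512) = -1 / 32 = -0.03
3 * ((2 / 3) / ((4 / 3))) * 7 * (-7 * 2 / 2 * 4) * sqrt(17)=-294 * sqrt(17)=-1212.19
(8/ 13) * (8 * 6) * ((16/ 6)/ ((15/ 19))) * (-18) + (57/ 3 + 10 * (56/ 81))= -9319181/ 5265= -1770.02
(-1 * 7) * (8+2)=-70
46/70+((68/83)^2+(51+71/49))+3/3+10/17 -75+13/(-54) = -30794684503/1549404990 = -19.88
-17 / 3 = -5.67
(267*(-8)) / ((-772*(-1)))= -534 / 193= -2.77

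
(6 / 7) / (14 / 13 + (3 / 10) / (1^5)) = 780 / 1253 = 0.62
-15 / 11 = -1.36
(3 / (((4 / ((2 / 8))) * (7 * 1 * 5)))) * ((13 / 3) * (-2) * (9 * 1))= -117 / 280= -0.42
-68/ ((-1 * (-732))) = -17/ 183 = -0.09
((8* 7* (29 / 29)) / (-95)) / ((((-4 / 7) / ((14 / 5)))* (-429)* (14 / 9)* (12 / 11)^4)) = -65219 / 21340800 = -0.00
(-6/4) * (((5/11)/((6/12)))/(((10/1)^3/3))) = -9/2200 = -0.00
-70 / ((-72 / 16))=15.56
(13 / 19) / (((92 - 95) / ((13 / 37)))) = -169 / 2109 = -0.08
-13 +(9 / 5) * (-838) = -7607 / 5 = -1521.40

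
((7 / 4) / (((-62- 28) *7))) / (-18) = 1 / 6480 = 0.00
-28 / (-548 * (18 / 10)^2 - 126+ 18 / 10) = 700 / 47493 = 0.01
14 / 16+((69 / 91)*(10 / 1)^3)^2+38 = 38090575391 / 66248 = 574969.44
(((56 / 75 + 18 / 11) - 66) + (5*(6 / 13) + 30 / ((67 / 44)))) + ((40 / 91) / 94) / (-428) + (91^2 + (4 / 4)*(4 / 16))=833719815894157 / 101183982900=8239.64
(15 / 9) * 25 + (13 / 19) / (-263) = 624586 / 14991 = 41.66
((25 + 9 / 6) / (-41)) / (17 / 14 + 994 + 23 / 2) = -371 / 577854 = -0.00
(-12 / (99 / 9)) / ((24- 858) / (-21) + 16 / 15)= -630 / 23551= -0.03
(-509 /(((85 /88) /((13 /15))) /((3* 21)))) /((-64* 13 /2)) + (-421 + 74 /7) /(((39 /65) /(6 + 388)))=-9619207841 /35700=-269445.60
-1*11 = -11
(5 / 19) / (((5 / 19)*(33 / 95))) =95 / 33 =2.88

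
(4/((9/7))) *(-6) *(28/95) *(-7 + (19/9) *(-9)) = 40768/285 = 143.05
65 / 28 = 2.32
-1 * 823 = -823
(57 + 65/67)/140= 971/2345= 0.41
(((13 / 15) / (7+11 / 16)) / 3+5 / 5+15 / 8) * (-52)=-1676597 / 11070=-151.45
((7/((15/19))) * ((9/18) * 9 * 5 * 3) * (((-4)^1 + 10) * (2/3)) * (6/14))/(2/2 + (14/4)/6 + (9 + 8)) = 12312/223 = 55.21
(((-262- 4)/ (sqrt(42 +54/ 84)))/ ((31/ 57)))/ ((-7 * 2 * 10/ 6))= 1083 * sqrt(8358)/ 30845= 3.21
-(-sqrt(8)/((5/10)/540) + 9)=-9 + 2160 * sqrt(2)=3045.70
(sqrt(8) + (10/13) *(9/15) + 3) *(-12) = -540/13- 24 *sqrt(2) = -75.48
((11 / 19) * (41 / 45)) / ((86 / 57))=451 / 1290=0.35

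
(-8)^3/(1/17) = -8704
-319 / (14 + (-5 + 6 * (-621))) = 319 / 3717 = 0.09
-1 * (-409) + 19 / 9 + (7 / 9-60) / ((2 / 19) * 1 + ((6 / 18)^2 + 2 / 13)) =1860241 / 7407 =251.15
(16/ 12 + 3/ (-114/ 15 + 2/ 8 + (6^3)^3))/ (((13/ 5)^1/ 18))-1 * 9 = 201555573/ 873399683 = 0.23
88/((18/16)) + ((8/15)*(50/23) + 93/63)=117163/1449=80.86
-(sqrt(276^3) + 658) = -552*sqrt(69) - 658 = -5243.26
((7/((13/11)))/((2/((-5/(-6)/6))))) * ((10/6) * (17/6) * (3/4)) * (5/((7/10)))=116875/11232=10.41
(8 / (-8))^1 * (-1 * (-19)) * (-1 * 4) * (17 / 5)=1292 / 5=258.40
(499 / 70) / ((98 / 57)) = 4.15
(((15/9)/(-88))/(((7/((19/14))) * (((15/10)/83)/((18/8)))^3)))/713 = -488877885/49191296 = -9.94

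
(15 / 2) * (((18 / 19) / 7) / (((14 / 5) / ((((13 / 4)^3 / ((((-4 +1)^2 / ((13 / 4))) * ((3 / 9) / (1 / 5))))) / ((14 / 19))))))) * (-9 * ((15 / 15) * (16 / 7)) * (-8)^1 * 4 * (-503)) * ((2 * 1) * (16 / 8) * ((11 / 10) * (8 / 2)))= -51201076212 / 2401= -21324896.38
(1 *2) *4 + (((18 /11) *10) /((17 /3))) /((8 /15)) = 5017 /374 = 13.41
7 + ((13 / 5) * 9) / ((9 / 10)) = 33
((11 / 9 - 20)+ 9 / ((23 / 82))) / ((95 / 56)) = 1624 / 207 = 7.85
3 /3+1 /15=16 /15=1.07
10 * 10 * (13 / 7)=1300 / 7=185.71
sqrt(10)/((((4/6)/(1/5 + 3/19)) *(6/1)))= 17 *sqrt(10)/190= 0.28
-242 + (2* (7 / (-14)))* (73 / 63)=-15319 / 63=-243.16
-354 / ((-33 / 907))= 9729.64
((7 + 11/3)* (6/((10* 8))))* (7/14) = 2/5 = 0.40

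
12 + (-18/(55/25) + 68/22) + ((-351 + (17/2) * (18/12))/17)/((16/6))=-3305/5984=-0.55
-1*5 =-5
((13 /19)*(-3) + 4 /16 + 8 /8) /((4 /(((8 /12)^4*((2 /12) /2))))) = -61 /18468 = -0.00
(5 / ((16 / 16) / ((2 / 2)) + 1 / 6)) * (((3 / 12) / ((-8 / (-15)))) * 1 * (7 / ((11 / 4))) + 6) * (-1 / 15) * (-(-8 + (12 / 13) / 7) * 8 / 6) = -151076 / 7007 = -21.56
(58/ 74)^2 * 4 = 3364/ 1369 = 2.46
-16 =-16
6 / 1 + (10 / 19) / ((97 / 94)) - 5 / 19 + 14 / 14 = 13356 / 1843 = 7.25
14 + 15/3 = 19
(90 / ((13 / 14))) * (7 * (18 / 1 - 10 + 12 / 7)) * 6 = 514080 / 13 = 39544.62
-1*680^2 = -462400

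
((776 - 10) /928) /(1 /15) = 5745 /464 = 12.38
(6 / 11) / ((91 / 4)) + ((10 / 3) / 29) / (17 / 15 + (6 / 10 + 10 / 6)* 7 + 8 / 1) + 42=18300712 / 435435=42.03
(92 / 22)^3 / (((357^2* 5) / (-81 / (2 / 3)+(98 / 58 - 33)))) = -431344484 / 24597019755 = -0.02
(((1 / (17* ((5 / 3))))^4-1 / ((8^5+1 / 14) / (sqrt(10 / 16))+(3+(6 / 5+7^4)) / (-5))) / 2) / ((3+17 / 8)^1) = -0.00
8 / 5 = 1.60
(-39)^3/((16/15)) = -889785/16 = -55611.56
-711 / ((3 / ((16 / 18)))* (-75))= 632 / 225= 2.81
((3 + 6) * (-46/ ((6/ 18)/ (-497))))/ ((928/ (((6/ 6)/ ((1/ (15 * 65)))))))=300921075/ 464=648536.80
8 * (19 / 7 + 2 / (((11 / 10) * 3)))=6136 / 231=26.56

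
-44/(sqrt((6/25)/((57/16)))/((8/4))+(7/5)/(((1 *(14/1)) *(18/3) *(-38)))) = -4815360 *sqrt(38)/87551 -100320/87551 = -340.19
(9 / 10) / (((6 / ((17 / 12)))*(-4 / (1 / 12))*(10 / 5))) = -17 / 7680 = -0.00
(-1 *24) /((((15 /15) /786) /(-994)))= 18750816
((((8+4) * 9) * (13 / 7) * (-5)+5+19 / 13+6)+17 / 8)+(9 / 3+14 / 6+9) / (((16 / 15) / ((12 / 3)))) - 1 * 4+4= -680331 / 728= -934.52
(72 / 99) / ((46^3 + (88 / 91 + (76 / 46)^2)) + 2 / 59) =11360804 / 1520554201199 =0.00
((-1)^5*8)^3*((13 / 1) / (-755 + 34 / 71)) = 472576 / 53571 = 8.82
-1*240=-240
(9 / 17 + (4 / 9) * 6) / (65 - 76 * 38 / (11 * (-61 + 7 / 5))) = 267157 / 5801505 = 0.05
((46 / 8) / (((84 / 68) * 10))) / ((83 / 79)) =30889 / 69720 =0.44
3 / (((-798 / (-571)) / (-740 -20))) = -11420 / 7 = -1631.43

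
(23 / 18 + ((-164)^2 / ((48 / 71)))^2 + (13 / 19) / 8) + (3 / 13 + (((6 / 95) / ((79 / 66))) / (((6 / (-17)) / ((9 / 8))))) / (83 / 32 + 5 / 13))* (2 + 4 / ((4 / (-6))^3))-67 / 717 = 1097448407403041050937 / 693385088760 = 1582740132.71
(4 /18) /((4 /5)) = 5 /18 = 0.28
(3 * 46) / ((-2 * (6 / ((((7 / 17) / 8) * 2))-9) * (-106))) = 7 / 530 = 0.01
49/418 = 0.12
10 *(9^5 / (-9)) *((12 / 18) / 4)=-10935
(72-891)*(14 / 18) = -637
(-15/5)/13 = -3/13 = -0.23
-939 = -939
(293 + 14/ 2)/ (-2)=-150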